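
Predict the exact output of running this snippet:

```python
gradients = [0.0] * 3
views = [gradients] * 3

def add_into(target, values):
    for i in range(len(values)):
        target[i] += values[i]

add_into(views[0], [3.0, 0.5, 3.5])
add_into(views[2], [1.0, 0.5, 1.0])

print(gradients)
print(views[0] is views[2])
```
[4.0, 1.0, 4.5]
True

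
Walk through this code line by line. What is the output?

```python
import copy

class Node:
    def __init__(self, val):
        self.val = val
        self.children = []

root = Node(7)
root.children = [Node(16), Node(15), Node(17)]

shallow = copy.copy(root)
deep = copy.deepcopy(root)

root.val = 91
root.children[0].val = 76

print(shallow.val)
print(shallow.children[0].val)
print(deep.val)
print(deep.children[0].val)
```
7
76
7
16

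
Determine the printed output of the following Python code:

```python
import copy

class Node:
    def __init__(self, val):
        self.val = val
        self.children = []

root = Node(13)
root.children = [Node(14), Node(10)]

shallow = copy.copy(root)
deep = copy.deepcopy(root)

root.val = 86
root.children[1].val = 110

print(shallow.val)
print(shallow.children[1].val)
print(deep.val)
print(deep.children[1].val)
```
13
110
13
10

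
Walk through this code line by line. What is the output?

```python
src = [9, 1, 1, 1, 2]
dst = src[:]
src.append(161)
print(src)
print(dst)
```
[9, 1, 1, 1, 2, 161]
[9, 1, 1, 1, 2]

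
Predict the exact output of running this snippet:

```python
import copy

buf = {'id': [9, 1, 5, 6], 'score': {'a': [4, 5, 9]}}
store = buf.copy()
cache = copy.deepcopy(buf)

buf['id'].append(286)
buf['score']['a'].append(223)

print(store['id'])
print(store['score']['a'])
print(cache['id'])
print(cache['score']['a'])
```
[9, 1, 5, 6, 286]
[4, 5, 9, 223]
[9, 1, 5, 6]
[4, 5, 9]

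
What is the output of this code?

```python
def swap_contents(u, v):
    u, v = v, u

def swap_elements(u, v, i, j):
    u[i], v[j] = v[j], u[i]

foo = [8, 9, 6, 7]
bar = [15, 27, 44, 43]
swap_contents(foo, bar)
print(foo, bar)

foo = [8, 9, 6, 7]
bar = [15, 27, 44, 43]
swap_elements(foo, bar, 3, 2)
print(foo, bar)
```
[8, 9, 6, 7] [15, 27, 44, 43]
[8, 9, 6, 44] [15, 27, 7, 43]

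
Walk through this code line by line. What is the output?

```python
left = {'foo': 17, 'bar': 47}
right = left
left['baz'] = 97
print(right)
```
{'foo': 17, 'bar': 47, 'baz': 97}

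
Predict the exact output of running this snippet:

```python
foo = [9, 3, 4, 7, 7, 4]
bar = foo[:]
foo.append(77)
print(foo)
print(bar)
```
[9, 3, 4, 7, 7, 4, 77]
[9, 3, 4, 7, 7, 4]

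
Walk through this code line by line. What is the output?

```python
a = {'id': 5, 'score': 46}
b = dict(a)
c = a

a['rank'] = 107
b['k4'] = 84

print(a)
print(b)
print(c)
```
{'id': 5, 'score': 46, 'rank': 107}
{'id': 5, 'score': 46, 'k4': 84}
{'id': 5, 'score': 46, 'rank': 107}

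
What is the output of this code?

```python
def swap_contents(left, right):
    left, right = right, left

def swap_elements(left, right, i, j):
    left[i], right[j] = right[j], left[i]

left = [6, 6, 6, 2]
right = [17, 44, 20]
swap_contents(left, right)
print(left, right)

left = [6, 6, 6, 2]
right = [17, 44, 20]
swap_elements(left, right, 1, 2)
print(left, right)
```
[6, 6, 6, 2] [17, 44, 20]
[6, 20, 6, 2] [17, 44, 6]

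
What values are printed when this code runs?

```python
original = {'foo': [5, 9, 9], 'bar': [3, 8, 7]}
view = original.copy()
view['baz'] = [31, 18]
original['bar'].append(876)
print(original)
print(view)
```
{'foo': [5, 9, 9], 'bar': [3, 8, 7, 876]}
{'foo': [5, 9, 9], 'bar': [3, 8, 7, 876], 'baz': [31, 18]}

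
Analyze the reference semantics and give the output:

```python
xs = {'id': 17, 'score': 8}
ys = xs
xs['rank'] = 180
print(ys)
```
{'id': 17, 'score': 8, 'rank': 180}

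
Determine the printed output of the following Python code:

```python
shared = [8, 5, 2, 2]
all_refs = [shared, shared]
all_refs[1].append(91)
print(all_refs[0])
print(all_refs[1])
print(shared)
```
[8, 5, 2, 2, 91]
[8, 5, 2, 2, 91]
[8, 5, 2, 2, 91]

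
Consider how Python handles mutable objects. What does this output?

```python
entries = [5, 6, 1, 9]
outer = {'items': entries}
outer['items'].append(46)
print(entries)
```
[5, 6, 1, 9, 46]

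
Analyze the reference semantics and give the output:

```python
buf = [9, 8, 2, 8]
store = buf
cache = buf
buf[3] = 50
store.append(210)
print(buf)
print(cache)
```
[9, 8, 2, 50, 210]
[9, 8, 2, 50, 210]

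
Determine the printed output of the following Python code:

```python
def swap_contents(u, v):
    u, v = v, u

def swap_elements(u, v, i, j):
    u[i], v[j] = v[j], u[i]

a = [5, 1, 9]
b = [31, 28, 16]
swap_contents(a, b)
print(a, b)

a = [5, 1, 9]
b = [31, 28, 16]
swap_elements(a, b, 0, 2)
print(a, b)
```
[5, 1, 9] [31, 28, 16]
[16, 1, 9] [31, 28, 5]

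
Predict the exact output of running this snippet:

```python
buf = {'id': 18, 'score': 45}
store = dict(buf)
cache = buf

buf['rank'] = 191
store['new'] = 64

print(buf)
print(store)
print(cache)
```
{'id': 18, 'score': 45, 'rank': 191}
{'id': 18, 'score': 45, 'new': 64}
{'id': 18, 'score': 45, 'rank': 191}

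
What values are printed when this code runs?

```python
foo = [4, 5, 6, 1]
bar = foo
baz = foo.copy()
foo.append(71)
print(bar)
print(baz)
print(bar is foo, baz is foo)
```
[4, 5, 6, 1, 71]
[4, 5, 6, 1]
True False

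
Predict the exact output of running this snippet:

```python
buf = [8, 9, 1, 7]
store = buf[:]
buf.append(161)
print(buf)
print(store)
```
[8, 9, 1, 7, 161]
[8, 9, 1, 7]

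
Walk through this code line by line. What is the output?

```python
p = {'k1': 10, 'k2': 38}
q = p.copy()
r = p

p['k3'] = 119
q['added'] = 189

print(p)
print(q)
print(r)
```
{'k1': 10, 'k2': 38, 'k3': 119}
{'k1': 10, 'k2': 38, 'added': 189}
{'k1': 10, 'k2': 38, 'k3': 119}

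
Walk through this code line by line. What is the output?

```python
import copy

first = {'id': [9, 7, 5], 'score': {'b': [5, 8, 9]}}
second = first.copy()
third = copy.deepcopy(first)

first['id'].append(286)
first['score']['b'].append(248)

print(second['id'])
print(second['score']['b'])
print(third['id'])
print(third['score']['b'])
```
[9, 7, 5, 286]
[5, 8, 9, 248]
[9, 7, 5]
[5, 8, 9]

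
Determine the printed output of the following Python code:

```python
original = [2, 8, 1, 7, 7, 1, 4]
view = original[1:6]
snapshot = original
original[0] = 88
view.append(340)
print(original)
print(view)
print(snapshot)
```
[88, 8, 1, 7, 7, 1, 4]
[8, 1, 7, 7, 1, 340]
[88, 8, 1, 7, 7, 1, 4]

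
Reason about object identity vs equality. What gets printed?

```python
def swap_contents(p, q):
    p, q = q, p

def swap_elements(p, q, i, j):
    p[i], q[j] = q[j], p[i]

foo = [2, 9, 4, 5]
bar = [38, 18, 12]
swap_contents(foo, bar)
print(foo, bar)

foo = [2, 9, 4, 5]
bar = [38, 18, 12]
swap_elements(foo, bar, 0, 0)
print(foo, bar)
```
[2, 9, 4, 5] [38, 18, 12]
[38, 9, 4, 5] [2, 18, 12]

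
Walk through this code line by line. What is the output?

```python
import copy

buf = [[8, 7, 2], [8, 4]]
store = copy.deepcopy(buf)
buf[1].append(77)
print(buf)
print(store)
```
[[8, 7, 2], [8, 4, 77]]
[[8, 7, 2], [8, 4]]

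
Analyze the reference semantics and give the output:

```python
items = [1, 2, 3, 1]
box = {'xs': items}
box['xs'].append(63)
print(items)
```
[1, 2, 3, 1, 63]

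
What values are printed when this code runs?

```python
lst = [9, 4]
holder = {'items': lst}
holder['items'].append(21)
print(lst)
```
[9, 4, 21]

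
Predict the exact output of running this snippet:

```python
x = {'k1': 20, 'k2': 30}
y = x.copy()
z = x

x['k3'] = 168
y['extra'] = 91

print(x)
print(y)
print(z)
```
{'k1': 20, 'k2': 30, 'k3': 168}
{'k1': 20, 'k2': 30, 'extra': 91}
{'k1': 20, 'k2': 30, 'k3': 168}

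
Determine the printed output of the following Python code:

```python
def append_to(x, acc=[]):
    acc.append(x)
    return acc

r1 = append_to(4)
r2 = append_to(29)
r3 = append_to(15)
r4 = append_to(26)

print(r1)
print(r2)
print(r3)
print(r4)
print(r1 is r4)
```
[4, 29, 15, 26]
[4, 29, 15, 26]
[4, 29, 15, 26]
[4, 29, 15, 26]
True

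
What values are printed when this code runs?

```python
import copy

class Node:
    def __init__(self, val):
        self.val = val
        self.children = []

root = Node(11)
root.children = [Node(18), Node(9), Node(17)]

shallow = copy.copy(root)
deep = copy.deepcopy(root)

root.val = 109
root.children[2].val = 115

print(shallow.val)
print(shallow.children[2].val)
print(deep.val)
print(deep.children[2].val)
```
11
115
11
17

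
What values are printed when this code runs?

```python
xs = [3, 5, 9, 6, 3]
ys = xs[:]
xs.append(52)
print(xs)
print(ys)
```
[3, 5, 9, 6, 3, 52]
[3, 5, 9, 6, 3]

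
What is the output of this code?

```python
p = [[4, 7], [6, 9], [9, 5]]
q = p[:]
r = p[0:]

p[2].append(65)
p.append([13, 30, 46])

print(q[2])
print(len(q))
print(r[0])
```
[9, 5, 65]
3
[4, 7]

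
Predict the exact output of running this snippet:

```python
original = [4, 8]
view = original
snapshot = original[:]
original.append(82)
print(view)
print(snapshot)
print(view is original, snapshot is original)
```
[4, 8, 82]
[4, 8]
True False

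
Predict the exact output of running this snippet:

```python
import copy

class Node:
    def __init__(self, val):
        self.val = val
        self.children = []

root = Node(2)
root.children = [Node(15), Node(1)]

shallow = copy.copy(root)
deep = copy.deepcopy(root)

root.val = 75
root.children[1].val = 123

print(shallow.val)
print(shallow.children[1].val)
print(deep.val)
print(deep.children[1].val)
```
2
123
2
1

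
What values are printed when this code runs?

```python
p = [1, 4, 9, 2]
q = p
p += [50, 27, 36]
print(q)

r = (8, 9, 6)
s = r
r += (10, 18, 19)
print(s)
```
[1, 4, 9, 2, 50, 27, 36]
(8, 9, 6)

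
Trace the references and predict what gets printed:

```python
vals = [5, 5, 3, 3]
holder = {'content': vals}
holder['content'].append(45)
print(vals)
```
[5, 5, 3, 3, 45]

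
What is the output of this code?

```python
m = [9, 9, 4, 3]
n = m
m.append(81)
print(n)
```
[9, 9, 4, 3, 81]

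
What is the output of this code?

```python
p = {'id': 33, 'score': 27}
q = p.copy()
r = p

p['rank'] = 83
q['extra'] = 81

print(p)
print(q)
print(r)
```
{'id': 33, 'score': 27, 'rank': 83}
{'id': 33, 'score': 27, 'extra': 81}
{'id': 33, 'score': 27, 'rank': 83}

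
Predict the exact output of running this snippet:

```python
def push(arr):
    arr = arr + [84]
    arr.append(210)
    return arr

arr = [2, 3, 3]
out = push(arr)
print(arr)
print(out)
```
[2, 3, 3]
[2, 3, 3, 84, 210]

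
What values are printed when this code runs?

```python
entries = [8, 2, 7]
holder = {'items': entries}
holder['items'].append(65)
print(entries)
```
[8, 2, 7, 65]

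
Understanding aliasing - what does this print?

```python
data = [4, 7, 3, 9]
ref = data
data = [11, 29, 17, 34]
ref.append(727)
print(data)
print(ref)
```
[11, 29, 17, 34]
[4, 7, 3, 9, 727]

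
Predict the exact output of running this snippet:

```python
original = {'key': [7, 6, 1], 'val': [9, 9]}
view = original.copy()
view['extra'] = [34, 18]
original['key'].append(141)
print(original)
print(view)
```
{'key': [7, 6, 1, 141], 'val': [9, 9]}
{'key': [7, 6, 1, 141], 'val': [9, 9], 'extra': [34, 18]}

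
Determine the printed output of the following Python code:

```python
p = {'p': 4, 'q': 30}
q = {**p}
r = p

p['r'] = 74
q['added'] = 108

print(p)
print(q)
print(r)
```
{'p': 4, 'q': 30, 'r': 74}
{'p': 4, 'q': 30, 'added': 108}
{'p': 4, 'q': 30, 'r': 74}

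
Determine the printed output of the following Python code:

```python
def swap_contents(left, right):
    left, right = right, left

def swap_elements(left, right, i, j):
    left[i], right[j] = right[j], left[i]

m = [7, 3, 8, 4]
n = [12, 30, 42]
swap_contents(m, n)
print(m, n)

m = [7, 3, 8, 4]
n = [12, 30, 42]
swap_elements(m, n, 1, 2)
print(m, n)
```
[7, 3, 8, 4] [12, 30, 42]
[7, 42, 8, 4] [12, 30, 3]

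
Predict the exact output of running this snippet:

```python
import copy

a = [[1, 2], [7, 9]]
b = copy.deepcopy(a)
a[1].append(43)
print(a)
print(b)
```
[[1, 2], [7, 9, 43]]
[[1, 2], [7, 9]]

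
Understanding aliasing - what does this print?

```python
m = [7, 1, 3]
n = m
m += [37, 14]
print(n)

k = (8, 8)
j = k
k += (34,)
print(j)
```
[7, 1, 3, 37, 14]
(8, 8)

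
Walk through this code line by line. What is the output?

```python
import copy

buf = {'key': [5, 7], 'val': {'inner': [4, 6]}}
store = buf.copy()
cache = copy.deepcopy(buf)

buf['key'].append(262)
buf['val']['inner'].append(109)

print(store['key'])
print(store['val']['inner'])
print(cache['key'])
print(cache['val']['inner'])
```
[5, 7, 262]
[4, 6, 109]
[5, 7]
[4, 6]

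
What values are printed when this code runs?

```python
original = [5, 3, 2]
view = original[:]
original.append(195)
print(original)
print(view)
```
[5, 3, 2, 195]
[5, 3, 2]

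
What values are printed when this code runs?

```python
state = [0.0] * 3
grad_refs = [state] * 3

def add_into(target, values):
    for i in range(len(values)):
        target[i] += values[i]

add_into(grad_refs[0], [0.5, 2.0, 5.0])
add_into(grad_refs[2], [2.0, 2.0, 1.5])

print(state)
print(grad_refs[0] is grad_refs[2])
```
[2.5, 4.0, 6.5]
True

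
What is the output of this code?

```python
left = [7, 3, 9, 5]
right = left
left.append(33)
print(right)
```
[7, 3, 9, 5, 33]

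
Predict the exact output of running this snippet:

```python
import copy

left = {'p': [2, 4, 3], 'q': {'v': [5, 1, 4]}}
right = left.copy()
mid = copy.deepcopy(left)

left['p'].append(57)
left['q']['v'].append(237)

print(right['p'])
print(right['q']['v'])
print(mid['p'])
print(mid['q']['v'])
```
[2, 4, 3, 57]
[5, 1, 4, 237]
[2, 4, 3]
[5, 1, 4]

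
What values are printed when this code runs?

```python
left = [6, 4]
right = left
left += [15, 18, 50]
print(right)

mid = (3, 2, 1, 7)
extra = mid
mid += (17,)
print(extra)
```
[6, 4, 15, 18, 50]
(3, 2, 1, 7)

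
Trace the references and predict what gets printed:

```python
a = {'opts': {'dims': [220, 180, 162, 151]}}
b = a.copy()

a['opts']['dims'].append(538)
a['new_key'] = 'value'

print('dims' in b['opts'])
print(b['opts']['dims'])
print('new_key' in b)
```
True
[220, 180, 162, 151, 538]
False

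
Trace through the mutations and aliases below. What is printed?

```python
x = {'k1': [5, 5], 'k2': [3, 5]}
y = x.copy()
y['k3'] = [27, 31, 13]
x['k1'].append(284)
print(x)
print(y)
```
{'k1': [5, 5, 284], 'k2': [3, 5]}
{'k1': [5, 5, 284], 'k2': [3, 5], 'k3': [27, 31, 13]}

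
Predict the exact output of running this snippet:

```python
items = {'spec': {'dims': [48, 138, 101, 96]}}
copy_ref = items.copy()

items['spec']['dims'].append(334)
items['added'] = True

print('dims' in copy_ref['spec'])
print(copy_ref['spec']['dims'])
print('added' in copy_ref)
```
True
[48, 138, 101, 96, 334]
False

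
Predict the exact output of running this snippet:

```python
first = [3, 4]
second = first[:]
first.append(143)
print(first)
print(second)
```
[3, 4, 143]
[3, 4]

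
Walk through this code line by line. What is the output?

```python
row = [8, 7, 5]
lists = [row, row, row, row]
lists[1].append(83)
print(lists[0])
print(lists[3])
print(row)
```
[8, 7, 5, 83]
[8, 7, 5, 83]
[8, 7, 5, 83]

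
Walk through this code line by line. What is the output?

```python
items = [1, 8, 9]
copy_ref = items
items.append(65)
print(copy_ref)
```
[1, 8, 9, 65]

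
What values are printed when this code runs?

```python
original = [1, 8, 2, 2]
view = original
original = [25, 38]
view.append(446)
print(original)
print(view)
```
[25, 38]
[1, 8, 2, 2, 446]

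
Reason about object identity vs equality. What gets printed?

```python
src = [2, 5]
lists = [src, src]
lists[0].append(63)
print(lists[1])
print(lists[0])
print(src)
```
[2, 5, 63]
[2, 5, 63]
[2, 5, 63]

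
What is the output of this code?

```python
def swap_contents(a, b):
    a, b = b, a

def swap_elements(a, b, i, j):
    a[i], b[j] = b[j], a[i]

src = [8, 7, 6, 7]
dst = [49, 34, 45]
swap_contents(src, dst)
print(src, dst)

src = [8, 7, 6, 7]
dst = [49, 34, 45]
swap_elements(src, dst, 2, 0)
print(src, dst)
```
[8, 7, 6, 7] [49, 34, 45]
[8, 7, 49, 7] [6, 34, 45]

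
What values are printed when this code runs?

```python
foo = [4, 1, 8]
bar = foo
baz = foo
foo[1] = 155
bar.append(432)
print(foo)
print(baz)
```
[4, 155, 8, 432]
[4, 155, 8, 432]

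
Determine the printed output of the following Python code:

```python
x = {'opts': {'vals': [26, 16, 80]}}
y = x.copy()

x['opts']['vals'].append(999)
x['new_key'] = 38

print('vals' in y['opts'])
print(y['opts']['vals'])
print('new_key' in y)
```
True
[26, 16, 80, 999]
False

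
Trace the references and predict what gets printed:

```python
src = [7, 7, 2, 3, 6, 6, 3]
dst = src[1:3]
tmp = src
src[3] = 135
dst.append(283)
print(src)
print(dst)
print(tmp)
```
[7, 7, 2, 135, 6, 6, 3]
[7, 2, 283]
[7, 7, 2, 135, 6, 6, 3]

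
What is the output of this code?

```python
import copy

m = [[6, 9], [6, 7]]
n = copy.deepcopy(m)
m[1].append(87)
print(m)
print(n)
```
[[6, 9], [6, 7, 87]]
[[6, 9], [6, 7]]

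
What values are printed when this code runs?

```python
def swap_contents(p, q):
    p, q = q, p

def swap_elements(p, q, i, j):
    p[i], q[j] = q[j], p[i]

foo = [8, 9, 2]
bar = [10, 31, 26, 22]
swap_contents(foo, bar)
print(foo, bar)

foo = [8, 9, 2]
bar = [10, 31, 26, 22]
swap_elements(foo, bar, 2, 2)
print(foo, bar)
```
[8, 9, 2] [10, 31, 26, 22]
[8, 9, 26] [10, 31, 2, 22]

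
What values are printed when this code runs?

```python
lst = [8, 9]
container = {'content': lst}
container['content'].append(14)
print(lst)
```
[8, 9, 14]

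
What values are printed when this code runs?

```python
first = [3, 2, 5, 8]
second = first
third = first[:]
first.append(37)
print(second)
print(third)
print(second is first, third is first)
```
[3, 2, 5, 8, 37]
[3, 2, 5, 8]
True False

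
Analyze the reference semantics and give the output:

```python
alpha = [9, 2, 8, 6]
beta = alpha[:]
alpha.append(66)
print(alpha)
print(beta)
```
[9, 2, 8, 6, 66]
[9, 2, 8, 6]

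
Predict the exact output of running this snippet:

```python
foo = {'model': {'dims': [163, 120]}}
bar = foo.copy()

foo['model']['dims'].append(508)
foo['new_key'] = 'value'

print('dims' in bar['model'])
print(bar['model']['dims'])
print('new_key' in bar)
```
True
[163, 120, 508]
False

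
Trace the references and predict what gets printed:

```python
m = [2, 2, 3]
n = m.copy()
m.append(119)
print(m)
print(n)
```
[2, 2, 3, 119]
[2, 2, 3]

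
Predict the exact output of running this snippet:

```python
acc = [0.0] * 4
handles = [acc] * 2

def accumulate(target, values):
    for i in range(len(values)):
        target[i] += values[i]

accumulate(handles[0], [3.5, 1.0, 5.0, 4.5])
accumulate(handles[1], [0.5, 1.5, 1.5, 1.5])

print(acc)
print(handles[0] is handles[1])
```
[4.0, 2.5, 6.5, 6.0]
True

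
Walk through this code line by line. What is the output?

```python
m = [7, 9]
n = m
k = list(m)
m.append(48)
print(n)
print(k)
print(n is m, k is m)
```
[7, 9, 48]
[7, 9]
True False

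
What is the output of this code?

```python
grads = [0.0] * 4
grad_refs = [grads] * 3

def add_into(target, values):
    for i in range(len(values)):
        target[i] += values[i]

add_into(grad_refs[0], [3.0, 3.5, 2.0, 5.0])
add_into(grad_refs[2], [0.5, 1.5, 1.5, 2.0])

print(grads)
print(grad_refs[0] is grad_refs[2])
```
[3.5, 5.0, 3.5, 7.0]
True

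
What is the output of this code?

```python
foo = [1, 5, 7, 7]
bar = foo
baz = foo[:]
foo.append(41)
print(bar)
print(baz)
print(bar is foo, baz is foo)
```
[1, 5, 7, 7, 41]
[1, 5, 7, 7]
True False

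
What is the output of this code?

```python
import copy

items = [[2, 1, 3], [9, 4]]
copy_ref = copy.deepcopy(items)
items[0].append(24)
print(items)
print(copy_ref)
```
[[2, 1, 3, 24], [9, 4]]
[[2, 1, 3], [9, 4]]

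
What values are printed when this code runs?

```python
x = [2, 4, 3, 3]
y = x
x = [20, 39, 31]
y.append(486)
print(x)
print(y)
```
[20, 39, 31]
[2, 4, 3, 3, 486]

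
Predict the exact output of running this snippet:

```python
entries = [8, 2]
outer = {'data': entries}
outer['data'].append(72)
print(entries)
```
[8, 2, 72]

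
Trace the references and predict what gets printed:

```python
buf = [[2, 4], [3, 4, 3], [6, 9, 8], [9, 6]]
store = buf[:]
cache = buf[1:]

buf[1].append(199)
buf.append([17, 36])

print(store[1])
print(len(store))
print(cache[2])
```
[3, 4, 3, 199]
4
[9, 6]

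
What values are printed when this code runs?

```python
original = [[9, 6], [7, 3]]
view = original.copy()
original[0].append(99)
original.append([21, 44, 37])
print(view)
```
[[9, 6, 99], [7, 3]]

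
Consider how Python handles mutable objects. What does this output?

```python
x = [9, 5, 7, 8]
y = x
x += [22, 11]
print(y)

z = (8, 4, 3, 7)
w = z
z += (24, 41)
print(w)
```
[9, 5, 7, 8, 22, 11]
(8, 4, 3, 7)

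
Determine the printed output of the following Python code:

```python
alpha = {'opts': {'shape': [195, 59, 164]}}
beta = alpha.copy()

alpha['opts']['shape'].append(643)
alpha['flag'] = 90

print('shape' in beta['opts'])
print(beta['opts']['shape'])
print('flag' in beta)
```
True
[195, 59, 164, 643]
False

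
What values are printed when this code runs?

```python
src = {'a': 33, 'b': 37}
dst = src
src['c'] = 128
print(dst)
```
{'a': 33, 'b': 37, 'c': 128}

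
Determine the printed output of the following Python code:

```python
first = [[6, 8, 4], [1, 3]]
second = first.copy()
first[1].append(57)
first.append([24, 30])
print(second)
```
[[6, 8, 4], [1, 3, 57]]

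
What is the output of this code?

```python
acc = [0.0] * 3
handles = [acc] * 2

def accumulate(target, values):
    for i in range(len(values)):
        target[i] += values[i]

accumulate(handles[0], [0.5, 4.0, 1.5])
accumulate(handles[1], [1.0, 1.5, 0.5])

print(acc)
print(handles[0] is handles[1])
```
[1.5, 5.5, 2.0]
True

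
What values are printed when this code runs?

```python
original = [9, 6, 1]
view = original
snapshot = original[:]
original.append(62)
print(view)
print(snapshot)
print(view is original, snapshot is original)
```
[9, 6, 1, 62]
[9, 6, 1]
True False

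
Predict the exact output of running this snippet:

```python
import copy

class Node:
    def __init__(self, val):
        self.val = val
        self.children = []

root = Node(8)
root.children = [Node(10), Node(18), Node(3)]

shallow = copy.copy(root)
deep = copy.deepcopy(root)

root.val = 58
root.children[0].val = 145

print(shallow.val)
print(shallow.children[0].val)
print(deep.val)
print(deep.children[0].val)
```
8
145
8
10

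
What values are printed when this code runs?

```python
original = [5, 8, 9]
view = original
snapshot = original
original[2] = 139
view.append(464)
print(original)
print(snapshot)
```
[5, 8, 139, 464]
[5, 8, 139, 464]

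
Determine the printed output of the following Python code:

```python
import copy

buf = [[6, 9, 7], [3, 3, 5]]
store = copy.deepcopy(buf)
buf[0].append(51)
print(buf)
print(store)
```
[[6, 9, 7, 51], [3, 3, 5]]
[[6, 9, 7], [3, 3, 5]]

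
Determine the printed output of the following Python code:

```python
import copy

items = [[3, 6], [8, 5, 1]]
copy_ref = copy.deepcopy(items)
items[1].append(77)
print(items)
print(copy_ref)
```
[[3, 6], [8, 5, 1, 77]]
[[3, 6], [8, 5, 1]]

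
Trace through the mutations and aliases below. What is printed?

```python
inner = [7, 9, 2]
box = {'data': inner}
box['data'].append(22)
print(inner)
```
[7, 9, 2, 22]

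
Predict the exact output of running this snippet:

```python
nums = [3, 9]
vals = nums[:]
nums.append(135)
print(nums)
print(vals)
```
[3, 9, 135]
[3, 9]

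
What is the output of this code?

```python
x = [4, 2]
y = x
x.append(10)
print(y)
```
[4, 2, 10]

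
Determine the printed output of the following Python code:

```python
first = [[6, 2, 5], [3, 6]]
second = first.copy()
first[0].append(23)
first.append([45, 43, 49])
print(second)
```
[[6, 2, 5, 23], [3, 6]]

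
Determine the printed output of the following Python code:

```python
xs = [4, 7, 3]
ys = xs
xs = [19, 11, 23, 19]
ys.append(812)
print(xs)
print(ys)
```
[19, 11, 23, 19]
[4, 7, 3, 812]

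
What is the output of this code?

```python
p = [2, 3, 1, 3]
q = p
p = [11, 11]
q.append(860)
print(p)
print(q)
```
[11, 11]
[2, 3, 1, 3, 860]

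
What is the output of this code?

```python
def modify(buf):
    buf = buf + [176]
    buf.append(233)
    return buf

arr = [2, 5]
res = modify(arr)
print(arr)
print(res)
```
[2, 5]
[2, 5, 176, 233]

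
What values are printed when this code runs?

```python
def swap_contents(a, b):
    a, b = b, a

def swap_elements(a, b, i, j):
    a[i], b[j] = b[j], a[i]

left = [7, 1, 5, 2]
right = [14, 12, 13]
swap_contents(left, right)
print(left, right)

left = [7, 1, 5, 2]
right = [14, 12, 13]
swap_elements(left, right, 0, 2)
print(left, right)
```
[7, 1, 5, 2] [14, 12, 13]
[13, 1, 5, 2] [14, 12, 7]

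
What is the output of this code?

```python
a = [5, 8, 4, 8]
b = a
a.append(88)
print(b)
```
[5, 8, 4, 8, 88]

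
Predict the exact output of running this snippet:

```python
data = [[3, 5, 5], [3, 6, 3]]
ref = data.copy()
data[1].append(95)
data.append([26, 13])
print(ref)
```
[[3, 5, 5], [3, 6, 3, 95]]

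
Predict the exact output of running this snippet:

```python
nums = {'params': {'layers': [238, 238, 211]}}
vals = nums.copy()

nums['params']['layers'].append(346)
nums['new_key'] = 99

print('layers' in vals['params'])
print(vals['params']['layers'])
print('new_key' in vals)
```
True
[238, 238, 211, 346]
False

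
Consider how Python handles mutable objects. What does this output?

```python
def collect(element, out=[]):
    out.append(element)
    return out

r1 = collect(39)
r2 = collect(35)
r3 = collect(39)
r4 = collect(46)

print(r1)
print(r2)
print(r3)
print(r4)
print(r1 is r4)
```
[39, 35, 39, 46]
[39, 35, 39, 46]
[39, 35, 39, 46]
[39, 35, 39, 46]
True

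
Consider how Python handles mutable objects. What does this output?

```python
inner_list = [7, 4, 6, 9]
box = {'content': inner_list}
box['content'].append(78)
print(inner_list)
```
[7, 4, 6, 9, 78]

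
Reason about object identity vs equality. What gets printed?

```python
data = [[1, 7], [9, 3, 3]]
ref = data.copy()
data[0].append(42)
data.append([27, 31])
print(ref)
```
[[1, 7, 42], [9, 3, 3]]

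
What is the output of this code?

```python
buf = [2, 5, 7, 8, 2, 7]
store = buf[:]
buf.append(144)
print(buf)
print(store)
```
[2, 5, 7, 8, 2, 7, 144]
[2, 5, 7, 8, 2, 7]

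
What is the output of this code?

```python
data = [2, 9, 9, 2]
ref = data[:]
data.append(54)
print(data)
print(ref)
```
[2, 9, 9, 2, 54]
[2, 9, 9, 2]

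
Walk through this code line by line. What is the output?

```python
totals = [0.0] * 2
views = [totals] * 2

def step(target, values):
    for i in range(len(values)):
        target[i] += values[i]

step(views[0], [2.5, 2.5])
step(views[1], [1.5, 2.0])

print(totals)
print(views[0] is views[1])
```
[4.0, 4.5]
True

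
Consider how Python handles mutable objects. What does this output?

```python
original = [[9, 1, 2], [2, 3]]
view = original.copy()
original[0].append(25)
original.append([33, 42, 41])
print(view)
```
[[9, 1, 2, 25], [2, 3]]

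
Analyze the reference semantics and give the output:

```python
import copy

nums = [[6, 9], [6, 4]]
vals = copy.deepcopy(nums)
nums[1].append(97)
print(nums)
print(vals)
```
[[6, 9], [6, 4, 97]]
[[6, 9], [6, 4]]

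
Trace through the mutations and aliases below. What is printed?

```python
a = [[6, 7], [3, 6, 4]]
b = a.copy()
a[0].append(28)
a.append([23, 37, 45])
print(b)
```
[[6, 7, 28], [3, 6, 4]]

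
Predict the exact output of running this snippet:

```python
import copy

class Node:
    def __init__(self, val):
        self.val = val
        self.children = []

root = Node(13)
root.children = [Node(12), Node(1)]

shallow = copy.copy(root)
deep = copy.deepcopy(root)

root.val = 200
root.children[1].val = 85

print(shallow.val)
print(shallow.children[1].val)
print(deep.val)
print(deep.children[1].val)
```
13
85
13
1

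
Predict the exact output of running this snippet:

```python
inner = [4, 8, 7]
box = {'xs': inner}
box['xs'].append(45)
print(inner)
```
[4, 8, 7, 45]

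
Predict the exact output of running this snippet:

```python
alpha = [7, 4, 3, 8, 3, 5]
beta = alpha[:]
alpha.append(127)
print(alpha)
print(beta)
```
[7, 4, 3, 8, 3, 5, 127]
[7, 4, 3, 8, 3, 5]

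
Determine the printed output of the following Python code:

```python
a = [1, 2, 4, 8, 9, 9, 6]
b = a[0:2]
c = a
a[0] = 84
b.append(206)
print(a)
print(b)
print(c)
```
[84, 2, 4, 8, 9, 9, 6]
[1, 2, 206]
[84, 2, 4, 8, 9, 9, 6]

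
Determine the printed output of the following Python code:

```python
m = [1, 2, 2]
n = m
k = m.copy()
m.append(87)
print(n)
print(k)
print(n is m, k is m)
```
[1, 2, 2, 87]
[1, 2, 2]
True False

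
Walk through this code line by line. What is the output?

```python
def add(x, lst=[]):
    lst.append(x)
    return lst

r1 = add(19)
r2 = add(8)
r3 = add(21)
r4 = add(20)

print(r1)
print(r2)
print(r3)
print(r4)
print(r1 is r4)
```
[19, 8, 21, 20]
[19, 8, 21, 20]
[19, 8, 21, 20]
[19, 8, 21, 20]
True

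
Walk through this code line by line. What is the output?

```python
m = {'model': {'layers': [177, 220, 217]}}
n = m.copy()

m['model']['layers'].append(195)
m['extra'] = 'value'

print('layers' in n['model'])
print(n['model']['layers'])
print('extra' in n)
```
True
[177, 220, 217, 195]
False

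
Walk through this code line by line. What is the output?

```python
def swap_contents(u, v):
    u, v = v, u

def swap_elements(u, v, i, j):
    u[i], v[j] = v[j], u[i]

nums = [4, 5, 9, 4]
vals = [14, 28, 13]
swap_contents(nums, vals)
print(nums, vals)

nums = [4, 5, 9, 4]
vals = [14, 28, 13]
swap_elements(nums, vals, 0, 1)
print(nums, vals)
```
[4, 5, 9, 4] [14, 28, 13]
[28, 5, 9, 4] [14, 4, 13]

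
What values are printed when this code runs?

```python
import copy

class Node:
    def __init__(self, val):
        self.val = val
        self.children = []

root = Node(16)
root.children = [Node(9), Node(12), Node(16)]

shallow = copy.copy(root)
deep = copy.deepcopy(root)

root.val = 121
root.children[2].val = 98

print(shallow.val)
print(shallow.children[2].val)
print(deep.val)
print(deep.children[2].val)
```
16
98
16
16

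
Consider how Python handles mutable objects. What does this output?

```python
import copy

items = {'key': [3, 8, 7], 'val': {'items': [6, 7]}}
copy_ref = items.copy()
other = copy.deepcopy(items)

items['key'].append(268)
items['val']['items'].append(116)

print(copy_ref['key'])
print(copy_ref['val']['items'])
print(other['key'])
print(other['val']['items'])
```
[3, 8, 7, 268]
[6, 7, 116]
[3, 8, 7]
[6, 7]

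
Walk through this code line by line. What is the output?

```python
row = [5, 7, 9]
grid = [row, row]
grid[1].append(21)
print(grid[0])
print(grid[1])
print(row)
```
[5, 7, 9, 21]
[5, 7, 9, 21]
[5, 7, 9, 21]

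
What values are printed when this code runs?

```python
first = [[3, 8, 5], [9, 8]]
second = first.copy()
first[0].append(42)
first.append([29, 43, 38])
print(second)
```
[[3, 8, 5, 42], [9, 8]]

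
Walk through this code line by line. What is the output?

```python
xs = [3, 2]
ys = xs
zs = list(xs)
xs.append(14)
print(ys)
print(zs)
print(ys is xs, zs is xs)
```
[3, 2, 14]
[3, 2]
True False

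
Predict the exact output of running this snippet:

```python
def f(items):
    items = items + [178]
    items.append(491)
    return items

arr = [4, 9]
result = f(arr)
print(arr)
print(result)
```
[4, 9]
[4, 9, 178, 491]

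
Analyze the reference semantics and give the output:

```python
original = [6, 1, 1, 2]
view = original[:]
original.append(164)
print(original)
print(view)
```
[6, 1, 1, 2, 164]
[6, 1, 1, 2]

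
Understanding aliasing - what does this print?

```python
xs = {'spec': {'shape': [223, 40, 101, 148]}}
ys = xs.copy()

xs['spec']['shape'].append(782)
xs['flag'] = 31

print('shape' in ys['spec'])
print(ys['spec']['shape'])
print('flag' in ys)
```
True
[223, 40, 101, 148, 782]
False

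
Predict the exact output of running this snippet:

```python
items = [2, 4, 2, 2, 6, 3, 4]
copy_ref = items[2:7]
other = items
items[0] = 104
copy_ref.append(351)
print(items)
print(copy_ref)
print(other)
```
[104, 4, 2, 2, 6, 3, 4]
[2, 2, 6, 3, 4, 351]
[104, 4, 2, 2, 6, 3, 4]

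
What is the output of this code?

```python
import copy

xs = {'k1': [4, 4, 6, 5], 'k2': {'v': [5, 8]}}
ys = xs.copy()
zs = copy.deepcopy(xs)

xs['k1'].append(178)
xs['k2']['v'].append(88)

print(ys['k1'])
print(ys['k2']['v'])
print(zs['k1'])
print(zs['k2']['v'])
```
[4, 4, 6, 5, 178]
[5, 8, 88]
[4, 4, 6, 5]
[5, 8]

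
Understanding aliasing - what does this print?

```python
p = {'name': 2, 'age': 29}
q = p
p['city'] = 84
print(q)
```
{'name': 2, 'age': 29, 'city': 84}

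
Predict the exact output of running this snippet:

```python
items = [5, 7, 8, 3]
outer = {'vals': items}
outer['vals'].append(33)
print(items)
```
[5, 7, 8, 3, 33]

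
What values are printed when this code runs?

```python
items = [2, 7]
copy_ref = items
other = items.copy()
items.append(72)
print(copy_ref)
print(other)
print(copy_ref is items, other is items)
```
[2, 7, 72]
[2, 7]
True False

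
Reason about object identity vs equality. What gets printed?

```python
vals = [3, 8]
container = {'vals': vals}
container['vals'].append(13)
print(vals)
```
[3, 8, 13]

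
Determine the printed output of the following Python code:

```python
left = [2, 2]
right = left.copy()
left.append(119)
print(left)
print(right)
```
[2, 2, 119]
[2, 2]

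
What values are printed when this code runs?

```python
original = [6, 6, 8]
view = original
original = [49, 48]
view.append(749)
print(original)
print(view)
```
[49, 48]
[6, 6, 8, 749]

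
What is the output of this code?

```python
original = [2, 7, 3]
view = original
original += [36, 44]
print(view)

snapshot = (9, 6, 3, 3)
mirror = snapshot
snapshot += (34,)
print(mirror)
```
[2, 7, 3, 36, 44]
(9, 6, 3, 3)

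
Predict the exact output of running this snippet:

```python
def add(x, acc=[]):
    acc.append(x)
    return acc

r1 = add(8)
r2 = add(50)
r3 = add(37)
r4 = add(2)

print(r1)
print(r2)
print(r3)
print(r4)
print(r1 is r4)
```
[8, 50, 37, 2]
[8, 50, 37, 2]
[8, 50, 37, 2]
[8, 50, 37, 2]
True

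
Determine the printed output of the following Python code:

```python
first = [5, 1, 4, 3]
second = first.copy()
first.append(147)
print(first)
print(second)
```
[5, 1, 4, 3, 147]
[5, 1, 4, 3]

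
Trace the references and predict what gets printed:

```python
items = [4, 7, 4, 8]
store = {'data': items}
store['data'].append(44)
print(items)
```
[4, 7, 4, 8, 44]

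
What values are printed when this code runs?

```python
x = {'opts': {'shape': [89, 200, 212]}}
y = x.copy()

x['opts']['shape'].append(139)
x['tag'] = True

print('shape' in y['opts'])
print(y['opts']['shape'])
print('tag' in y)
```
True
[89, 200, 212, 139]
False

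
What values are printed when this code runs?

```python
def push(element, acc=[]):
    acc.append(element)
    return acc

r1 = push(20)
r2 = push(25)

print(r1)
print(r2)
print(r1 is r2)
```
[20, 25]
[20, 25]
True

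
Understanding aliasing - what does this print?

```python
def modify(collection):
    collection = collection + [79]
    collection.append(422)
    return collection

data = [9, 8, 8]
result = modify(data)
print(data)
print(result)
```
[9, 8, 8]
[9, 8, 8, 79, 422]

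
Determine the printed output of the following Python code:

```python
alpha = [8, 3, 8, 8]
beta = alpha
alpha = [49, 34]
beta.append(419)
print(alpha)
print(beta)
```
[49, 34]
[8, 3, 8, 8, 419]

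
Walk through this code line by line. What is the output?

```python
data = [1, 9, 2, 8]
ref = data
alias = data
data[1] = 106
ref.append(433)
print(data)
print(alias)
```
[1, 106, 2, 8, 433]
[1, 106, 2, 8, 433]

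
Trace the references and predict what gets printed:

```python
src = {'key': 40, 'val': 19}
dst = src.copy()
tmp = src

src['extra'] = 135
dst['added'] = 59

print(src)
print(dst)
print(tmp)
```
{'key': 40, 'val': 19, 'extra': 135}
{'key': 40, 'val': 19, 'added': 59}
{'key': 40, 'val': 19, 'extra': 135}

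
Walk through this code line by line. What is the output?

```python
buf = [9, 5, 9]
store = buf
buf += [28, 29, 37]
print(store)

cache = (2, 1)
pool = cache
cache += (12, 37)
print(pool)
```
[9, 5, 9, 28, 29, 37]
(2, 1)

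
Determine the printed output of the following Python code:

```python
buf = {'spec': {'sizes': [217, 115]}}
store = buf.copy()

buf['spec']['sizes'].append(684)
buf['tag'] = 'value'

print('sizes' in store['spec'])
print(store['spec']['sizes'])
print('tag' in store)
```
True
[217, 115, 684]
False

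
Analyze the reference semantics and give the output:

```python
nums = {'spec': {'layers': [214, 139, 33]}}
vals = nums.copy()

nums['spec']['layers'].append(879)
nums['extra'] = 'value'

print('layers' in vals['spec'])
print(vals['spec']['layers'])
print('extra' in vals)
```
True
[214, 139, 33, 879]
False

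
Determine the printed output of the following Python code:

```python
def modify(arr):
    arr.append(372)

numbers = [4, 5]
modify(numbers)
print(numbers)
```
[4, 5, 372]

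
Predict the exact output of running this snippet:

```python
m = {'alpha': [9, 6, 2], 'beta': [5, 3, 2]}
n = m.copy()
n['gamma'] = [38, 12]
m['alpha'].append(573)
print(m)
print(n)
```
{'alpha': [9, 6, 2, 573], 'beta': [5, 3, 2]}
{'alpha': [9, 6, 2, 573], 'beta': [5, 3, 2], 'gamma': [38, 12]}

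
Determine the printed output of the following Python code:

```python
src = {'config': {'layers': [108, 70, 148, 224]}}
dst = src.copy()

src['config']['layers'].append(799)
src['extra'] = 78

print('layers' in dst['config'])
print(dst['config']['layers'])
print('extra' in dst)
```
True
[108, 70, 148, 224, 799]
False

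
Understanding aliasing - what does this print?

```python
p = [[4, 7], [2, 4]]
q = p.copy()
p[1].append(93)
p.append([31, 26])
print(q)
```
[[4, 7], [2, 4, 93]]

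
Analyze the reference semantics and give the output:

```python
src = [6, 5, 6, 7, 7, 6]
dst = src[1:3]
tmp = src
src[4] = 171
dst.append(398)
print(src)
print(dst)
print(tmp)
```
[6, 5, 6, 7, 171, 6]
[5, 6, 398]
[6, 5, 6, 7, 171, 6]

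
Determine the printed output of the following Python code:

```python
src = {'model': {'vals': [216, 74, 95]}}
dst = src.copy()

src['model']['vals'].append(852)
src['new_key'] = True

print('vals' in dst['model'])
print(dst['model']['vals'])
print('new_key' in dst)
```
True
[216, 74, 95, 852]
False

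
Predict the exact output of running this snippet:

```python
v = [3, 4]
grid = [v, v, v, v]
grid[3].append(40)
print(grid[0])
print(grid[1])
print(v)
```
[3, 4, 40]
[3, 4, 40]
[3, 4, 40]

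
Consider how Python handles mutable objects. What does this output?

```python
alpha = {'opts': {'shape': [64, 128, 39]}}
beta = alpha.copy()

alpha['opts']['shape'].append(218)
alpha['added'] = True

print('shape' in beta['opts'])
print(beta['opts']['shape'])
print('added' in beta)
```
True
[64, 128, 39, 218]
False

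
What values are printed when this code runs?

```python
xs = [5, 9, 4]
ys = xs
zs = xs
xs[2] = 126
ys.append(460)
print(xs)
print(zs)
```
[5, 9, 126, 460]
[5, 9, 126, 460]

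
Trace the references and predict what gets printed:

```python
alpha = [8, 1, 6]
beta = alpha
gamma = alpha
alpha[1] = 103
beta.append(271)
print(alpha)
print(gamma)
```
[8, 103, 6, 271]
[8, 103, 6, 271]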